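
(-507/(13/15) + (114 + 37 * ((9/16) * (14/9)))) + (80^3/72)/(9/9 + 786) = -24342247/56664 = -429.59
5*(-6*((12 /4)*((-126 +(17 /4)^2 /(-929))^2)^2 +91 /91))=-553994589318635758220067885 /24406909507371008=-22698268666.56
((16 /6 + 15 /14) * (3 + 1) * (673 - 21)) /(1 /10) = 2047280 /21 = 97489.52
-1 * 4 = -4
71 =71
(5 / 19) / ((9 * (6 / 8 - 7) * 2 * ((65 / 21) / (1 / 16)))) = -7 / 148200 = -0.00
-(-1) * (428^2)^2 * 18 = 604014801408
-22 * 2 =-44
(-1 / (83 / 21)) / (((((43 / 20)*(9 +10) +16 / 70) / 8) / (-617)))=4837280 / 159111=30.40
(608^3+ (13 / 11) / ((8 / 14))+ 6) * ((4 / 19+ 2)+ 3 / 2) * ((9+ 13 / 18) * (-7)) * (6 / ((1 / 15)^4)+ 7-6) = -172947820314465867475 / 10032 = -17239615262606246.76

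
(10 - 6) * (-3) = -12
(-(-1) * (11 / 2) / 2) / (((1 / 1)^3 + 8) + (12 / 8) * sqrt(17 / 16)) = 176 / 559- 22 * sqrt(17) / 1677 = 0.26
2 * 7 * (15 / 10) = 21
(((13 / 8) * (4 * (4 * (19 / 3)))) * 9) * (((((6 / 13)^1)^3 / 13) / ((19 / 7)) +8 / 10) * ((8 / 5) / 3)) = 634.52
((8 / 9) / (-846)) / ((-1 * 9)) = 4 / 34263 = 0.00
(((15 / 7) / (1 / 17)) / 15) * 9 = 153 / 7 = 21.86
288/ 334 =144/ 167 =0.86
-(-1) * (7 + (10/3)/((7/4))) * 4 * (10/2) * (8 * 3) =29920/7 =4274.29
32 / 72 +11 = 103 / 9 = 11.44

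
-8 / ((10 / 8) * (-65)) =32 / 325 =0.10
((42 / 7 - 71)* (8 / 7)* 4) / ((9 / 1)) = -2080 / 63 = -33.02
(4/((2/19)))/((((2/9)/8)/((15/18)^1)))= 1140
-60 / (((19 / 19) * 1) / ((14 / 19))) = -840 / 19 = -44.21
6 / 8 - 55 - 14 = -68.25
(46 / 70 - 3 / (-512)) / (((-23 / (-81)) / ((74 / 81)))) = 439597 / 206080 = 2.13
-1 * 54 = -54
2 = 2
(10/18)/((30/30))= 5/9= 0.56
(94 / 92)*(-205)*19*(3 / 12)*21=-3844365 / 184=-20893.29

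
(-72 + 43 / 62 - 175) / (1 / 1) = -15271 / 62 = -246.31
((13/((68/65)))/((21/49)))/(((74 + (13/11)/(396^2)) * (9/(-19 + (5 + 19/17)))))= -20689889220/36890340493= -0.56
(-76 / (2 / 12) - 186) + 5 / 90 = -11555 / 18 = -641.94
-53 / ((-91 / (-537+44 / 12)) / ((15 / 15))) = -84800 / 273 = -310.62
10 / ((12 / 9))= 7.50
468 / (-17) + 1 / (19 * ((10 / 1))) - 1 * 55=-266553 / 3230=-82.52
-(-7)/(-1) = -7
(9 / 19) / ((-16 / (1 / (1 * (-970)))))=0.00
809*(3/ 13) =2427/ 13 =186.69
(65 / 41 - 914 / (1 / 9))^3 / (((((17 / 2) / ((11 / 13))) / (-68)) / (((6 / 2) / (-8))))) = -1265262106697542833 / 895973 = -1412165441031.75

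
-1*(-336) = 336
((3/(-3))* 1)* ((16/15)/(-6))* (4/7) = 32/315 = 0.10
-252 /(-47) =252 /47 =5.36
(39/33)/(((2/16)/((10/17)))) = 1040/187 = 5.56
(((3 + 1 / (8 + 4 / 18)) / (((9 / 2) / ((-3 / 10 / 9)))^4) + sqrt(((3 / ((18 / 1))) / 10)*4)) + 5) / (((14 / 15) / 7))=sqrt(15) / 2 + 40965243827 / 1092406500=39.44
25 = 25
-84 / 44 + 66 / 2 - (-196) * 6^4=2794518 / 11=254047.09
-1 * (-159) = 159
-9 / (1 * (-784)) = 9 / 784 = 0.01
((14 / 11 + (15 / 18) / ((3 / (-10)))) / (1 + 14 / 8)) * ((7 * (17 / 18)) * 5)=-177310 / 9801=-18.09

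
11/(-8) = -11/8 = -1.38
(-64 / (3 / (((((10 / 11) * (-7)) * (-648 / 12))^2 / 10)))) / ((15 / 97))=-197116416 / 121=-1629061.29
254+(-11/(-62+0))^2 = 976497/3844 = 254.03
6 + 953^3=865523183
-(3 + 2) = -5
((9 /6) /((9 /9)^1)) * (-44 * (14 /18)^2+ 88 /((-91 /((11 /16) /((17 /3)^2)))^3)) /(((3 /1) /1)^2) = -20078738459071893337 /4526097815718355968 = -4.44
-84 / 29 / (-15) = 28 / 145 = 0.19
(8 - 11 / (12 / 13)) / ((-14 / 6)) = 47 / 28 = 1.68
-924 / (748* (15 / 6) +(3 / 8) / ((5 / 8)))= -0.49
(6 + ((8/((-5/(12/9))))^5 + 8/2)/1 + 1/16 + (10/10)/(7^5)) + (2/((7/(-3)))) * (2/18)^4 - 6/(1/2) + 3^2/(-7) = -87132605221231/1837845450000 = -47.41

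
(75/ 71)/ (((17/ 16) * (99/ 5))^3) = 0.00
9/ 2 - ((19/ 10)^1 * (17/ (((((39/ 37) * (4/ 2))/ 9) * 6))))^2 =-141609601/ 270400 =-523.70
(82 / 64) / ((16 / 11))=0.88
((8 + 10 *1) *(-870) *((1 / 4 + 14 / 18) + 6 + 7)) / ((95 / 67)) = -2943645 / 19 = -154928.68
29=29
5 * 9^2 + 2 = 407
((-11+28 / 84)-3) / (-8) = 41 / 24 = 1.71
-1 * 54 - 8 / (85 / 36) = -57.39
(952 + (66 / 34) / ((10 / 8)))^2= 6569426704 / 7225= 909263.21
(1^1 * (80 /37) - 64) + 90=1042 /37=28.16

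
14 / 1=14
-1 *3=-3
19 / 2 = 9.50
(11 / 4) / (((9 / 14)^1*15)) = 77 / 270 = 0.29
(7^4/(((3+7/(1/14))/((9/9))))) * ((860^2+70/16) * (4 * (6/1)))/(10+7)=24821760.34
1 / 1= 1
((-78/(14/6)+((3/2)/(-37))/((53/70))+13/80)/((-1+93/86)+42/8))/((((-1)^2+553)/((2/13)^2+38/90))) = -5335336893697/1060678945380600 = -0.01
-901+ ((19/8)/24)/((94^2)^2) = -13506332408813/14990380032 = -901.00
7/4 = 1.75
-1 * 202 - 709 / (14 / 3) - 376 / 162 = -356.25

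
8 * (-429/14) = -1716/7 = -245.14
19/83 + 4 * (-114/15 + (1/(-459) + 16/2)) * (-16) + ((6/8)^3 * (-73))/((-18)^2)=-1235035391/48764160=-25.33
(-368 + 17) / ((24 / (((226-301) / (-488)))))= -8775 / 3904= -2.25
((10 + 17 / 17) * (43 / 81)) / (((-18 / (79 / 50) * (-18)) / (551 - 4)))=20439749 / 1312200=15.58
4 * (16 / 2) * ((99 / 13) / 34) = 1584 / 221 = 7.17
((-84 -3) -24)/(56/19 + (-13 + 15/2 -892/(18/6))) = 12654/34187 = 0.37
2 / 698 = 1 / 349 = 0.00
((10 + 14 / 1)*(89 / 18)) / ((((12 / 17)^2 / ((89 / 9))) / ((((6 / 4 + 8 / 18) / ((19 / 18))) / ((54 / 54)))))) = 80120915 / 18468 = 4338.36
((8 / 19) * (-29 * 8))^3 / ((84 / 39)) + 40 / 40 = -20778599539 / 48013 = -432770.28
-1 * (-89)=89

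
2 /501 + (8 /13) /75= 662 /54275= 0.01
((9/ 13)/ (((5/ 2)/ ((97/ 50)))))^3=665338617/ 4291015625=0.16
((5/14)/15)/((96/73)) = 73/4032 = 0.02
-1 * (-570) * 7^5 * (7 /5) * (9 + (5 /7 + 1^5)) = 143699850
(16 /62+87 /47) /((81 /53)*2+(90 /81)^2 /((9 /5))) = 118731501 /210679286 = 0.56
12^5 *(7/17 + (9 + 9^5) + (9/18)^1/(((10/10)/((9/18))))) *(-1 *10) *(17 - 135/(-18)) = -61207527709440/17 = -3600442806437.65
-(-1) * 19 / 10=19 / 10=1.90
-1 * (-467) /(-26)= -467 /26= -17.96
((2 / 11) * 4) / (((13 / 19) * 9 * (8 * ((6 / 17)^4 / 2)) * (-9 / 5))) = -7934495 / 7505784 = -1.06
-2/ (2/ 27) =-27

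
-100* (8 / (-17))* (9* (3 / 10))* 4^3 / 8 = 17280 / 17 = 1016.47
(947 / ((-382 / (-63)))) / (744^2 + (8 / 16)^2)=119322 / 422901695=0.00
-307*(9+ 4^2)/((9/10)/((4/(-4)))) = 8527.78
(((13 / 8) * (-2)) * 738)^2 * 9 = 207100881 / 4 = 51775220.25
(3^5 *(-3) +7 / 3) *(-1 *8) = 17440 / 3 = 5813.33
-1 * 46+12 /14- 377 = -2955 /7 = -422.14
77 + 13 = 90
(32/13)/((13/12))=384/169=2.27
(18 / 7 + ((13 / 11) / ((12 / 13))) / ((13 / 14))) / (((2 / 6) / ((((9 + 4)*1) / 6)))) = 23725 / 924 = 25.68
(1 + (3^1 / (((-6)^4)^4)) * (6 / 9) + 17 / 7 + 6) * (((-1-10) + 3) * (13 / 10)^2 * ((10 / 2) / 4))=-159.34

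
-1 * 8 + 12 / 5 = -28 / 5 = -5.60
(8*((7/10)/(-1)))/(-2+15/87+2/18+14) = -522/1145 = -0.46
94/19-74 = -1312/19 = -69.05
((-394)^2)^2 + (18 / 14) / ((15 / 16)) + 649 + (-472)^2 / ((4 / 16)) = 843468761883 / 35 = 24099107482.37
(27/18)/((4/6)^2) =27/8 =3.38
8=8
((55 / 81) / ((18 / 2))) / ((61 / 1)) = 0.00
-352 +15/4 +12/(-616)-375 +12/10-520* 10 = -9119987/1540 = -5922.07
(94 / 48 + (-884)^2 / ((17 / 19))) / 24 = 20961455 / 576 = 36391.41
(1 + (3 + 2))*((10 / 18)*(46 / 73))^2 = 105800 / 143883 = 0.74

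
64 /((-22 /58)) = -1856 /11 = -168.73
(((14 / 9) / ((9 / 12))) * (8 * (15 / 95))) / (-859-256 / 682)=-152768 / 50111037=-0.00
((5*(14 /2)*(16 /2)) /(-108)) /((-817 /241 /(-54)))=-33740 /817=-41.30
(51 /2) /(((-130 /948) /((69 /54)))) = -30889 /130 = -237.61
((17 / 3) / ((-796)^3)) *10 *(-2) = 0.00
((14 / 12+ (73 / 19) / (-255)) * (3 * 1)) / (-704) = -11159 / 2273920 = -0.00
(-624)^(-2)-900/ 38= -175219181/ 7398144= -23.68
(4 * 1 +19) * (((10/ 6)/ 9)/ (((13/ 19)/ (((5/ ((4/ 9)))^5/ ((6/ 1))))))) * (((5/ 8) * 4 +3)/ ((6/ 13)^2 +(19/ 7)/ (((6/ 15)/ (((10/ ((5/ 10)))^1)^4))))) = 4982680828125/ 5260903432192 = 0.95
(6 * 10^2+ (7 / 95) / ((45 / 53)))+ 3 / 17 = 43624132 / 72675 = 600.26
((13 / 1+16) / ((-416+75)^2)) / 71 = 29 / 8255951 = 0.00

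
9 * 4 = 36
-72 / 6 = -12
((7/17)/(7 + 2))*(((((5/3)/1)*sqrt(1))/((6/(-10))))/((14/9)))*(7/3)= -175/918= -0.19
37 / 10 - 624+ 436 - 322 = -5063 / 10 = -506.30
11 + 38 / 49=11.78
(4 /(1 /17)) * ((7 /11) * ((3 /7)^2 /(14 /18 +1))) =1377 /308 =4.47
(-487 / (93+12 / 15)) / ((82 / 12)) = -14610 / 19229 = -0.76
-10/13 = -0.77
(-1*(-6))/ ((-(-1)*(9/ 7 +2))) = 1.83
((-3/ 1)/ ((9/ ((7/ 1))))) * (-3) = 7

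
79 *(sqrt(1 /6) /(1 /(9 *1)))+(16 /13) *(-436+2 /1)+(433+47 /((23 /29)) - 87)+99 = -8938 /299+237 *sqrt(6) /2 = 260.37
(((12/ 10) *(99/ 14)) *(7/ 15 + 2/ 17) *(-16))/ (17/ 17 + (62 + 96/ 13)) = -1022736/ 907375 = -1.13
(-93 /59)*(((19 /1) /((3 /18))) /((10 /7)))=-37107 /295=-125.79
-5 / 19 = -0.26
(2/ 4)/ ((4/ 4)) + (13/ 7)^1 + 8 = 145/ 14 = 10.36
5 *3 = 15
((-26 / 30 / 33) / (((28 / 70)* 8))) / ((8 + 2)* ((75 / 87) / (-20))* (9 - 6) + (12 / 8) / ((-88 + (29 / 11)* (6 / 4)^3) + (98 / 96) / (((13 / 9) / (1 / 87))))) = 1978516735 / 316306385208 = 0.01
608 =608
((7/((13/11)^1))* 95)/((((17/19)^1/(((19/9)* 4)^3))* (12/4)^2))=61011079360/1449981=42077.16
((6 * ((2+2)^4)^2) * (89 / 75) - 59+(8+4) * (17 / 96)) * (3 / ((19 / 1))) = 279935667 / 3800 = 73667.28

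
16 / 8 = 2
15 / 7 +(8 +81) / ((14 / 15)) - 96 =3 / 2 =1.50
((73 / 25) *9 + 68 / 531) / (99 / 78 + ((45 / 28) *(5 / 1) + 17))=127606388 / 127108125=1.00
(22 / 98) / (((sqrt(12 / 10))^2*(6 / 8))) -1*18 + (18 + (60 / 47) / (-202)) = 508940 / 2093427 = 0.24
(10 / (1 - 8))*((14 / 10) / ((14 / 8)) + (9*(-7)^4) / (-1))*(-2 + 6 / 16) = -1404533 / 28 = -50161.89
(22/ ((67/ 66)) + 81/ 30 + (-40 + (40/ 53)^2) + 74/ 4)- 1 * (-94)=91693668/ 941015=97.44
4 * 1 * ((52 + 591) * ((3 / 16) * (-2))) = -964.50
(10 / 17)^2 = 100 / 289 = 0.35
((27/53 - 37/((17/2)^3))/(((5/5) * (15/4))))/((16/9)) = 350889/5207780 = 0.07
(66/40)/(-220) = -3/400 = -0.01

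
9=9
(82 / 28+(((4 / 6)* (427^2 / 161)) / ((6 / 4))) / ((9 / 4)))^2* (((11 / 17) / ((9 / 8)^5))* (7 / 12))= 787102837451020288 / 73165521609117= 10757.84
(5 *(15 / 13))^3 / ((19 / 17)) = 7171875 / 41743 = 171.81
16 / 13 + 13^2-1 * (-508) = 8817 / 13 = 678.23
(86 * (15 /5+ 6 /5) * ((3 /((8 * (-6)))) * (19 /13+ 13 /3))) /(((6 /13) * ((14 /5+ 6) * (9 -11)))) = 34013 /2112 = 16.10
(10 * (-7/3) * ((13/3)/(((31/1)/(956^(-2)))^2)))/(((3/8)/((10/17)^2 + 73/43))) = -11555635/16833136169701624464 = -0.00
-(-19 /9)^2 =-361 /81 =-4.46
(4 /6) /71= 2 /213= 0.01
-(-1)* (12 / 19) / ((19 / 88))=1056 / 361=2.93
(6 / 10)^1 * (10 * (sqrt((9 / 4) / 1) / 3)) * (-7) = -21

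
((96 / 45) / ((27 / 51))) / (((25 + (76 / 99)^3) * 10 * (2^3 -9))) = -9774864 / 617411275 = -0.02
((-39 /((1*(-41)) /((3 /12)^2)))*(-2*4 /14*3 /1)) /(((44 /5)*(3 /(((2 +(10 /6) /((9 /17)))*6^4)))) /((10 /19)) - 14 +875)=-813150 /6869634583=-0.00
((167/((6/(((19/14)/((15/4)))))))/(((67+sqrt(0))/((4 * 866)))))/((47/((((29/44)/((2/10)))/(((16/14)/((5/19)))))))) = 10485095/1247004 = 8.41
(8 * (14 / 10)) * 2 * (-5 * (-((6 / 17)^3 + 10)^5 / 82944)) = 64004105694156417402151 / 463712534344590158466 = 138.03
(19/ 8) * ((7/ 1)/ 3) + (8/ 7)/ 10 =4751/ 840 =5.66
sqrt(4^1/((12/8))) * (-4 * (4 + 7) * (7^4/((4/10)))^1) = -528220 * sqrt(6)/3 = -431289.82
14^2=196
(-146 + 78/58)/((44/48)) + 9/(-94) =-4734831/29986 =-157.90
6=6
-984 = -984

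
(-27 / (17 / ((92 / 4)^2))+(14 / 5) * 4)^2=4965034369 / 7225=687201.99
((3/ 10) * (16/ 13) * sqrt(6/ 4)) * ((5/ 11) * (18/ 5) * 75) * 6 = 19440 * sqrt(6)/ 143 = 332.99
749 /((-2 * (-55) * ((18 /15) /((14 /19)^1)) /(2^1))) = 5243 /627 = 8.36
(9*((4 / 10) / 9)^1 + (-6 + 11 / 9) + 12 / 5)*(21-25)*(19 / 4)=1691 / 45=37.58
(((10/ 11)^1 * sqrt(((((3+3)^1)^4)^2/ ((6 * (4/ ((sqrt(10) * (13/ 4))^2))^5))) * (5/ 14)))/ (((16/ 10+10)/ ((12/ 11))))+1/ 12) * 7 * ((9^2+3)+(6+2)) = 62379417.46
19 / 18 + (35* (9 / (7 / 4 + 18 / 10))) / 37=163313 / 47286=3.45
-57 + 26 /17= -943 /17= -55.47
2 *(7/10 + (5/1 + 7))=127/5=25.40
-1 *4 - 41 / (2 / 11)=-229.50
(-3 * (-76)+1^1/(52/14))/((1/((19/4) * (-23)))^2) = 1133401015/416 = 2724521.67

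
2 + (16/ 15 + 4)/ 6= 128/ 45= 2.84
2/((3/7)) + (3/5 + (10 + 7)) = 334/15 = 22.27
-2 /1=-2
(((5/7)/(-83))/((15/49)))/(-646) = 7/160854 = 0.00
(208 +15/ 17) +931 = 19378/ 17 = 1139.88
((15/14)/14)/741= 5/48412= 0.00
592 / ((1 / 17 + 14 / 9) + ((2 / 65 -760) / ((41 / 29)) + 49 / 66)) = -5310470880 / 4800794927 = -1.11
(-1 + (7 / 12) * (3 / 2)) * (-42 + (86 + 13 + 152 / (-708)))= -10051 / 1416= -7.10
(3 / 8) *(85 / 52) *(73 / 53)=18615 / 22048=0.84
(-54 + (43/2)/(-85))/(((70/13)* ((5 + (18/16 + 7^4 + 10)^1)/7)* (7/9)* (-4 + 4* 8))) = -1079091/805386050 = -0.00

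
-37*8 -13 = -309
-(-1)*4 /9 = 0.44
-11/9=-1.22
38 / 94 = 19 / 47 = 0.40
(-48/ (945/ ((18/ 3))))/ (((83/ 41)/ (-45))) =6.77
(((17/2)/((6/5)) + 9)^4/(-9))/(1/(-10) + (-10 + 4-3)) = 6937440005/8491392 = 817.00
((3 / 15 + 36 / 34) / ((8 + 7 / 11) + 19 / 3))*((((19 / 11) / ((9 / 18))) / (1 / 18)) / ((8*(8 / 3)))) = 8667 / 35360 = 0.25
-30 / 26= -15 / 13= -1.15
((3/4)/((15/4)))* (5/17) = 1/17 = 0.06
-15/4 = -3.75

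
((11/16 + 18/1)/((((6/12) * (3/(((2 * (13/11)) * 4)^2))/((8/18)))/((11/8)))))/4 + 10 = 53501/297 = 180.14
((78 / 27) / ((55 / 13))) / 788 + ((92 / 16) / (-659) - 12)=-3086614583 / 257049540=-12.01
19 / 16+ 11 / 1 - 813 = -12813 / 16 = -800.81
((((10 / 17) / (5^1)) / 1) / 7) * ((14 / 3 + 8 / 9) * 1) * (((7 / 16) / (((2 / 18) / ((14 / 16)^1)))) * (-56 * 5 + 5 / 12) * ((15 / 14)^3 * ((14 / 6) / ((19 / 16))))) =-31453125 / 144704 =-217.36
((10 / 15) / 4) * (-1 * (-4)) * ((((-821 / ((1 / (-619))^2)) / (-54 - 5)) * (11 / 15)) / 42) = 3460326991 / 55755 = 62063.08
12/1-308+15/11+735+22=5086/11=462.36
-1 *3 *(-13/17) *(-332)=-12948/17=-761.65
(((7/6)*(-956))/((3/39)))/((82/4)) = -86996/123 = -707.28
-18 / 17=-1.06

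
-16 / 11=-1.45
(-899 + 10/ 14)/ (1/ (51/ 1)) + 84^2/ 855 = -30459872/ 665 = -45804.32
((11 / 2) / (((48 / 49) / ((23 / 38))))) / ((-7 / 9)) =-5313 / 1216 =-4.37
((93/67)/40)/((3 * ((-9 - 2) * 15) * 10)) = -0.00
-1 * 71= -71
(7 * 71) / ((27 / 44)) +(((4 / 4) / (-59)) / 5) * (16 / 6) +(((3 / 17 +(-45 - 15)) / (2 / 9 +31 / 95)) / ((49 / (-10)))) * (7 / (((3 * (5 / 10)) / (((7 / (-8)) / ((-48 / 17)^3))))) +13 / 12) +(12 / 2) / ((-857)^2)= 15690383445124845180943 / 18722128069959229440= 838.07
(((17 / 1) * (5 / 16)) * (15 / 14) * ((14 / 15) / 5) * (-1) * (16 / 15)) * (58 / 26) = -493 / 195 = -2.53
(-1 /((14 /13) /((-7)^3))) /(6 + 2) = 39.81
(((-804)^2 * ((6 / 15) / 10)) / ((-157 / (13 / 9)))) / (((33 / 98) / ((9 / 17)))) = -274511328 / 733975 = -374.01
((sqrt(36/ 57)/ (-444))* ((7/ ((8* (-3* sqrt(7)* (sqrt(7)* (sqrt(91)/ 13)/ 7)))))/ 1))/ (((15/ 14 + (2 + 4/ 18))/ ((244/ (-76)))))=-427* sqrt(5187)/ 44345240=-0.00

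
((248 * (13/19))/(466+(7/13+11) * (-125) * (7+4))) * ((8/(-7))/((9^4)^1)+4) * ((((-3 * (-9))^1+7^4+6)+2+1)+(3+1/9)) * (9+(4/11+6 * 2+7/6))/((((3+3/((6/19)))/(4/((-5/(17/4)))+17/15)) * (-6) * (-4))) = 28571165052391/1560650898240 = 18.31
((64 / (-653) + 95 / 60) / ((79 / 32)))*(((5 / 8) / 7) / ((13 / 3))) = 58195 / 4694417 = 0.01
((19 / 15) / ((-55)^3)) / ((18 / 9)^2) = -19 / 9982500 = -0.00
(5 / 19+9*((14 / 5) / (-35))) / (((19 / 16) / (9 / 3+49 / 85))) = -55552 / 40375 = -1.38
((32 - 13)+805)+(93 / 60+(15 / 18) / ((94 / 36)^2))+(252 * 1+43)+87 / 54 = 446242301 / 397620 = 1122.28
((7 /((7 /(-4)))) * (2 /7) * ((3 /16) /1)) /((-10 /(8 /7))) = 6 /245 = 0.02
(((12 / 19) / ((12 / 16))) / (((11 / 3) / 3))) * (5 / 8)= 90 / 209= 0.43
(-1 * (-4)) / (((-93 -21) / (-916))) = 1832 / 57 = 32.14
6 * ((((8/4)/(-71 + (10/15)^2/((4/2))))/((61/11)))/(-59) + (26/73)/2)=1.07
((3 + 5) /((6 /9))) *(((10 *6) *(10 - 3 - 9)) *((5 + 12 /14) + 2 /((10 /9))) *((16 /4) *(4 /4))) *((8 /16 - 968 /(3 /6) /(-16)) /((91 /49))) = -37511424 /13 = -2885494.15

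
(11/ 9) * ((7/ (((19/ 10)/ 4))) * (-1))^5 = -18931404800000/ 22284891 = -849517.50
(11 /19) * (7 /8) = 77 /152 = 0.51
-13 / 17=-0.76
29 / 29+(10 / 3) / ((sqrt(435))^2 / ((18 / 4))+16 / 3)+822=125924 / 153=823.03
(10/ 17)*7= 70/ 17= 4.12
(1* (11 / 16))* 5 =55 / 16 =3.44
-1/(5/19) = -19/5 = -3.80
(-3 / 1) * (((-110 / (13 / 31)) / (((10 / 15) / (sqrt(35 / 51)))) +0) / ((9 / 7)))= 11935 * sqrt(1785) / 663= 760.55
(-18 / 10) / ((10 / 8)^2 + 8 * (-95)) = 48 / 20225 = 0.00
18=18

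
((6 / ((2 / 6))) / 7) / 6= 3 / 7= 0.43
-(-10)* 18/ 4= 45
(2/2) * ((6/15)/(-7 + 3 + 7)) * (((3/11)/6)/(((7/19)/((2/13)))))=38/15015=0.00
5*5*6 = 150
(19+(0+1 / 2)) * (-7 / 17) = -273 / 34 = -8.03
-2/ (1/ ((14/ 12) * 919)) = -6433/ 3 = -2144.33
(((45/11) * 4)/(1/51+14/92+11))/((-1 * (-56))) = 52785/2018093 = 0.03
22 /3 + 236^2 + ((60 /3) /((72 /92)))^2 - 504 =4524046 /81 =55852.42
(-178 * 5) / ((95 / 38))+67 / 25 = -8833 / 25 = -353.32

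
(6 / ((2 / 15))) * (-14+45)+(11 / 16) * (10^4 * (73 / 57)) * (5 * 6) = 5045255 / 19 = 265539.74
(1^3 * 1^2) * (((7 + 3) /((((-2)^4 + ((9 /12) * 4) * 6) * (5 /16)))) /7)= 16 /119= 0.13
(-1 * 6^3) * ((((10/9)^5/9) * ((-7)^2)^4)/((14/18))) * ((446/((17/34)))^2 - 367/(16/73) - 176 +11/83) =-43408316866587050000/181521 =-239136611557820.03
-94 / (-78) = 47 / 39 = 1.21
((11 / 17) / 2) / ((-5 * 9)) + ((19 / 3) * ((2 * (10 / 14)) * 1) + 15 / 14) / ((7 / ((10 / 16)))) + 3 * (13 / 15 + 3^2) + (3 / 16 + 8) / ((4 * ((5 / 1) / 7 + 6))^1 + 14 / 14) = 24006755 / 779688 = 30.79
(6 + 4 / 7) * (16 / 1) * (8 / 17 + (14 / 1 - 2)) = 156032 / 119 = 1311.19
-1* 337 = -337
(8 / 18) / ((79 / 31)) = 124 / 711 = 0.17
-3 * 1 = -3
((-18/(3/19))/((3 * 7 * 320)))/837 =-19/937440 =-0.00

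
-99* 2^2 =-396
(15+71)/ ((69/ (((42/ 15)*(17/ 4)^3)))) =1478813/ 5520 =267.90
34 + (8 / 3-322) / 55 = 4652 / 165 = 28.19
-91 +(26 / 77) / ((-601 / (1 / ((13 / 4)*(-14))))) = -29478445 / 323939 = -91.00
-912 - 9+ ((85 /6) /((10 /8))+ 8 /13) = -35453 /39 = -909.05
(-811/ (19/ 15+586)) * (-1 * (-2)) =-24330/ 8809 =-2.76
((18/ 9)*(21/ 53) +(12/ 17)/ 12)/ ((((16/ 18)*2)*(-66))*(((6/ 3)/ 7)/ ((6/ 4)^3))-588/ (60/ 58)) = -2174445/ 1477256174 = -0.00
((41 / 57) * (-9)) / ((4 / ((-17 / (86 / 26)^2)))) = 353379 / 140524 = 2.51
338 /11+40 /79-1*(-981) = 1012.23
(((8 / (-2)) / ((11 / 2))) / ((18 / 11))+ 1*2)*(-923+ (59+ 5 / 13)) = -1343.40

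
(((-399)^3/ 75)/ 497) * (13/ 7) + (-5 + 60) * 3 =-5324646/ 1775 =-2999.80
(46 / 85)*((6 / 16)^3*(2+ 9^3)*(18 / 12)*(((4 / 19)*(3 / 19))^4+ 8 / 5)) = 1360537289864109 / 27173700865600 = 50.07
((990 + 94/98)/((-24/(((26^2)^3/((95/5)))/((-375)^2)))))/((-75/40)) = 15000023335232/5891484375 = 2546.05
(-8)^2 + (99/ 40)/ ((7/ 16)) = 2438/ 35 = 69.66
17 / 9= 1.89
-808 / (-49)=808 / 49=16.49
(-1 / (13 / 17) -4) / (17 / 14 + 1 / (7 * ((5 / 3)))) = -690 / 169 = -4.08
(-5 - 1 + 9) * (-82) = -246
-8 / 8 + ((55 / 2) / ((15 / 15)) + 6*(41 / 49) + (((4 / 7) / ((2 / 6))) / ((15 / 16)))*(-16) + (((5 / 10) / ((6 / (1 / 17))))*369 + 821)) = 13745701 / 16660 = 825.07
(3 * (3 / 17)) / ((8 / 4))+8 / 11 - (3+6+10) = -6735 / 374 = -18.01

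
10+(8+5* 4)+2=40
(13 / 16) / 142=13 / 2272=0.01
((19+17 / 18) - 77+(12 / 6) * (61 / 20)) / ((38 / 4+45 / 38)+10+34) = -43567 / 46755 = -0.93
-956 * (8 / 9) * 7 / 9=-660.94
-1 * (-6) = 6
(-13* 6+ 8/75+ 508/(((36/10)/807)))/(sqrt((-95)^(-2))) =162163252/15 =10810883.47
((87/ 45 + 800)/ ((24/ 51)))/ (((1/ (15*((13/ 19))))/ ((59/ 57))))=156846131/ 8664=18103.20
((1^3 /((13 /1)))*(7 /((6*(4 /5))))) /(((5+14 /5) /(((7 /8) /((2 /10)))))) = 6125 /97344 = 0.06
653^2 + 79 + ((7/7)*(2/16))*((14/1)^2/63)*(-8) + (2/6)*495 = 3839849/9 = 426649.89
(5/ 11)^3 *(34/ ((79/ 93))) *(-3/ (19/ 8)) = -9486000/ 1997831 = -4.75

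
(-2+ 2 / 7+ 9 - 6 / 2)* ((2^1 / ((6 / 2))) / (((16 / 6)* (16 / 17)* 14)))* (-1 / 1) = -255 / 3136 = -0.08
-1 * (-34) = 34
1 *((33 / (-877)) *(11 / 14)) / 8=-363 / 98224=-0.00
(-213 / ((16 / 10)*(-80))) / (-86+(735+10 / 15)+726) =639 / 528256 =0.00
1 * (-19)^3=-6859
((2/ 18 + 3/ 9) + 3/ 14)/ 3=83/ 378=0.22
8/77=0.10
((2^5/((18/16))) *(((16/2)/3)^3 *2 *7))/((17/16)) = 29360128/4131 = 7107.27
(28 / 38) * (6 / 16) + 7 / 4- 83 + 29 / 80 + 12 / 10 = -24141 / 304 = -79.41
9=9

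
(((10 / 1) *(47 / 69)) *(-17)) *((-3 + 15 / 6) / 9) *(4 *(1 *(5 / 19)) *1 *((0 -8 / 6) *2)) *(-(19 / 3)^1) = 639200 / 5589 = 114.37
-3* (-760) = 2280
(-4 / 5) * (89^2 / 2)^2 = -62742241 / 5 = -12548448.20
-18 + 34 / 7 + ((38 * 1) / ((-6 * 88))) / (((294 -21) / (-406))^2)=-9347365 / 702702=-13.30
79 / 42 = 1.88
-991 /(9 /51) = -16847 /3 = -5615.67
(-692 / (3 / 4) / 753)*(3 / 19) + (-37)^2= 1368.81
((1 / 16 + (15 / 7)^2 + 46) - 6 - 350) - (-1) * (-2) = -240959 / 784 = -307.35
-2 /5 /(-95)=2 /475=0.00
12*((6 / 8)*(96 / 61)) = 14.16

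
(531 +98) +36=665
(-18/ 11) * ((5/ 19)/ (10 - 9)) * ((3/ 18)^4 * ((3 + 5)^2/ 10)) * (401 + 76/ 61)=-32716/ 38247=-0.86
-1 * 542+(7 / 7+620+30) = 109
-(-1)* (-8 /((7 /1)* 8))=-0.14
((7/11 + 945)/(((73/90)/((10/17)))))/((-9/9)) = -9361800/13651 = -685.80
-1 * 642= -642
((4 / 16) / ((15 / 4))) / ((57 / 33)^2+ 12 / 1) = 0.00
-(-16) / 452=4 / 113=0.04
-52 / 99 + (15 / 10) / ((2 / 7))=1871 / 396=4.72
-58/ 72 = -0.81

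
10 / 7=1.43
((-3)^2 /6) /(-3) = -1 /2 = -0.50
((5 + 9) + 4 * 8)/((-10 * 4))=-23/20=-1.15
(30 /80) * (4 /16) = 3 /32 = 0.09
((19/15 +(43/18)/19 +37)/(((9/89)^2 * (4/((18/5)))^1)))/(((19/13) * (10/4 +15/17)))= 114924767191/168135750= 683.52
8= 8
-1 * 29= -29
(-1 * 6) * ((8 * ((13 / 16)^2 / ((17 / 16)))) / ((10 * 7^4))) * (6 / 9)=-169 / 204085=-0.00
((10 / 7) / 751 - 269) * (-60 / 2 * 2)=84847380 / 5257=16139.89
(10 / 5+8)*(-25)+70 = -180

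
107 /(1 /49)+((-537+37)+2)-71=4674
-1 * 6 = -6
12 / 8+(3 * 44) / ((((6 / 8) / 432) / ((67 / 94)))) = 5094285 / 94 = 54194.52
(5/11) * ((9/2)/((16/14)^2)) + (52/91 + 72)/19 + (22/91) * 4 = 15465053/2434432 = 6.35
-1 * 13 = -13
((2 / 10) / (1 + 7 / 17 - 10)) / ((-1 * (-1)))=-17 / 730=-0.02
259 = 259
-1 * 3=-3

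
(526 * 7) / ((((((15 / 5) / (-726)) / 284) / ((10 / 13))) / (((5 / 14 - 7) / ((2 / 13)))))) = 8405090760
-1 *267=-267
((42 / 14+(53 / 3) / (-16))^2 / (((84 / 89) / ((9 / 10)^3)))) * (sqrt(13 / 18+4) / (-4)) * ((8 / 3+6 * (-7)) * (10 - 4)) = 55907397 * sqrt(170) / 2048000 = 355.93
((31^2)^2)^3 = 787662783788549761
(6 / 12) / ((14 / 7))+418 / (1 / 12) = 20065 / 4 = 5016.25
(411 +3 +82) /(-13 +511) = 248 /249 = 1.00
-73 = -73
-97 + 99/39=-1228/13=-94.46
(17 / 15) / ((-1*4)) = -0.28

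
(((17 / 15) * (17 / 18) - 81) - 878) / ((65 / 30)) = -258641 / 585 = -442.12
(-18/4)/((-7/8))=36/7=5.14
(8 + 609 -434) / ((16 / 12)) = 549 / 4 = 137.25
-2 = -2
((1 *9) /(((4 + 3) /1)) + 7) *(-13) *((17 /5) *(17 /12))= -108953 /210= -518.82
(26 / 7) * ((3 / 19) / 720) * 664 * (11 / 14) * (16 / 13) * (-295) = -430936 / 2793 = -154.29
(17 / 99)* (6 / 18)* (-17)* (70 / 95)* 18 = -8092 / 627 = -12.91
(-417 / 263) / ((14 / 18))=-3753 / 1841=-2.04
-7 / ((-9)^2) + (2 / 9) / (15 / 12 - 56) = -535 / 5913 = -0.09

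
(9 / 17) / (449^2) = 9 / 3427217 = 0.00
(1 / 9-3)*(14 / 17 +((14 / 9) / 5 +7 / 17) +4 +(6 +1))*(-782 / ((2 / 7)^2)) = 140620298 / 405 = 347210.61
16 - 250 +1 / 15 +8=-225.93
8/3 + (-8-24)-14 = -130/3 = -43.33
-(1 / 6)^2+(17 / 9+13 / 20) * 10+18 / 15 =4781 / 180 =26.56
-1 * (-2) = 2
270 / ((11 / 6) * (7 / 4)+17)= 1296 / 97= 13.36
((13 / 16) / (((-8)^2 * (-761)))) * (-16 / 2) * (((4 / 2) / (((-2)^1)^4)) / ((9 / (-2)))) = -13 / 3506688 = -0.00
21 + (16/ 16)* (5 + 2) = 28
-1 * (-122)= 122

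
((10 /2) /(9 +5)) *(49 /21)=0.83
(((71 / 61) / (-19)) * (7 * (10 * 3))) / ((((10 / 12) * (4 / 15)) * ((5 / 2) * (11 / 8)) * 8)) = -26838 / 12749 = -2.11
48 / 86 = 24 / 43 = 0.56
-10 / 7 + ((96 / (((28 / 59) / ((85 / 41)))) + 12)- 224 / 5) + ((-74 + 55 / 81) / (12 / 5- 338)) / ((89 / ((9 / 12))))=8914215218677 / 23145023160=385.15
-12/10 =-6/5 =-1.20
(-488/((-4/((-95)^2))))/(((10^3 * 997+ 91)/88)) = 96892400/997091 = 97.18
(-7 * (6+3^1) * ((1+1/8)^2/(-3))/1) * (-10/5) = -1701/32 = -53.16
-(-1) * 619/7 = 619/7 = 88.43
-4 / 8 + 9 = 17 / 2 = 8.50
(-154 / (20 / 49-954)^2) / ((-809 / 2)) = 184877 / 441576283121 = 0.00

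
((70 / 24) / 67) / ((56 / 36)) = 15 / 536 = 0.03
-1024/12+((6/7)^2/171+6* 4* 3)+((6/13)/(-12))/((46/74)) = -22365685/1670214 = -13.39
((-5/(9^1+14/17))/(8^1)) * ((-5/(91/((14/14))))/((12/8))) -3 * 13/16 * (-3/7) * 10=3810955/364728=10.45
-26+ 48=22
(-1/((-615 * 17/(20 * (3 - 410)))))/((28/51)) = -407/287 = -1.42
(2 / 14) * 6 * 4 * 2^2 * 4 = 384 / 7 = 54.86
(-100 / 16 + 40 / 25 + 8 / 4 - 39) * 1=-833 / 20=-41.65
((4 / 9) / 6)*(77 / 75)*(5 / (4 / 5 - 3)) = -14 / 81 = -0.17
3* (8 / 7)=24 / 7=3.43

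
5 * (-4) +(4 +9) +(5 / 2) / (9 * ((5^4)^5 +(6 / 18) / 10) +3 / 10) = -60081481933593767 / 8583068847656256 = -7.00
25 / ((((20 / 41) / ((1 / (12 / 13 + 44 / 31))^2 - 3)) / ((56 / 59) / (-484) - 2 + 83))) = -297654386434775 / 25447279616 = -11696.90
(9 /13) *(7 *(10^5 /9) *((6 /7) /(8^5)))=9375 /6656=1.41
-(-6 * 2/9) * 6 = 8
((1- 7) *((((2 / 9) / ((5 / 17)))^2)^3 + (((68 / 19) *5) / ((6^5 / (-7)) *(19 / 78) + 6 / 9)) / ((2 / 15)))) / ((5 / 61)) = 44136798013287478 / 1937697548203125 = 22.78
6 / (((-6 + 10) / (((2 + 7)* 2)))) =27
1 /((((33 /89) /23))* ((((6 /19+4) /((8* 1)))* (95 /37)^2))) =11209372 /642675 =17.44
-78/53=-1.47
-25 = -25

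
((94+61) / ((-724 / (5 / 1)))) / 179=-775 / 129596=-0.01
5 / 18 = 0.28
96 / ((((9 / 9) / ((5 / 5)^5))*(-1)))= -96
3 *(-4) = -12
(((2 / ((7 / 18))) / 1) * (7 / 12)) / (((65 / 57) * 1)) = 2.63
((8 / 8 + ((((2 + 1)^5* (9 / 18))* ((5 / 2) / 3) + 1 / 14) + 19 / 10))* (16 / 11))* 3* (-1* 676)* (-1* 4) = 1229737.06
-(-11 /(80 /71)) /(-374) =-71 /2720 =-0.03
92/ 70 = 1.31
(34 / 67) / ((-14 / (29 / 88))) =-493 / 41272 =-0.01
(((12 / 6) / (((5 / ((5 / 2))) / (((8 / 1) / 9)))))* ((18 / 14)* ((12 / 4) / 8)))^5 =243 / 16807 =0.01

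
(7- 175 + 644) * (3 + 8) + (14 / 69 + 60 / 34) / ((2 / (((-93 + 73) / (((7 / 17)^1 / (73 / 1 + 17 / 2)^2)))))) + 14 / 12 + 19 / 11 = -1105666791 / 3542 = -312158.89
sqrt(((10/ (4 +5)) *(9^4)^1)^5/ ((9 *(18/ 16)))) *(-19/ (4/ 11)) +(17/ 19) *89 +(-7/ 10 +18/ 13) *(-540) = -33321350700 *sqrt(5) - 71645/ 247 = -74508805557.37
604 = 604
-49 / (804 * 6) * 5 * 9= -245 / 536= -0.46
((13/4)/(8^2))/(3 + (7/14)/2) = 1/64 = 0.02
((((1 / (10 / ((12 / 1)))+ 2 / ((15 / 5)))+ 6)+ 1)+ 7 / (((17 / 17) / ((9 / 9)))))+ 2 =268 / 15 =17.87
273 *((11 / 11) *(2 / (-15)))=-182 / 5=-36.40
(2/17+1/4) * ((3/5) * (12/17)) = 45/289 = 0.16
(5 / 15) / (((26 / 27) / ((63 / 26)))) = 567 / 676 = 0.84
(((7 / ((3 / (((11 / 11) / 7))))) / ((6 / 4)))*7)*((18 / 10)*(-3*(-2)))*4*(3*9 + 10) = 12432 / 5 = 2486.40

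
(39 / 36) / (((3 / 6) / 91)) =197.17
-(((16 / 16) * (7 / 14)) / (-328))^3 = 1 / 282300416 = 0.00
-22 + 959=937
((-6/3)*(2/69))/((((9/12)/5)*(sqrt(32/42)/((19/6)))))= -1.40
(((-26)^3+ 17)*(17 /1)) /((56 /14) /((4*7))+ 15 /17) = -35521857 /122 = -291162.76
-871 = -871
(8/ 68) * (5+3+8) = 32/ 17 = 1.88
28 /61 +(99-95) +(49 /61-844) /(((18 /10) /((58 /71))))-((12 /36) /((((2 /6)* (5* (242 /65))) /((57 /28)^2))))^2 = -58971711729739331 /155901768264704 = -378.26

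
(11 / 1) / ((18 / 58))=35.44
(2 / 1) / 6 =1 / 3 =0.33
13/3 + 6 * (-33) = -193.67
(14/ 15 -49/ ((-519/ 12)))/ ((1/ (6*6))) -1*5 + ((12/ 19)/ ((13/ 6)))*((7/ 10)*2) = 2982377/ 42731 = 69.79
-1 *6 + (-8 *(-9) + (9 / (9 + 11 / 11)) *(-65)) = 15 / 2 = 7.50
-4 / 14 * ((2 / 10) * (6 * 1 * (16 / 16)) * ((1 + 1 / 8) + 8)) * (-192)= 21024 / 35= 600.69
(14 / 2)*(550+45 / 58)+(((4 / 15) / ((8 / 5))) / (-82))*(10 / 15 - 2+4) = 82513819 / 21402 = 3855.43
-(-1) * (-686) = -686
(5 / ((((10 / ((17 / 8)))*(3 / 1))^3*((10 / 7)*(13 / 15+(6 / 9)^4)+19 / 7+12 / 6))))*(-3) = -44217 / 51712000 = -0.00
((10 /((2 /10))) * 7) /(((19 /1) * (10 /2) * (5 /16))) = 224 /19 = 11.79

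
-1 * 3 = -3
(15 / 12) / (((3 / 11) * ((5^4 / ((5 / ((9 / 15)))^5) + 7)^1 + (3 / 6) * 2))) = 859375 / 1502916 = 0.57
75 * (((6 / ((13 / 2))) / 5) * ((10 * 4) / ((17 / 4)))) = 28800 / 221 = 130.32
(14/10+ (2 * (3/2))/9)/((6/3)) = 13/15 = 0.87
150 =150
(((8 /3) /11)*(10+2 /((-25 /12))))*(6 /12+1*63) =114808 /825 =139.16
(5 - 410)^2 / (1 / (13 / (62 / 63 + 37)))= 134336475 / 2393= 56137.26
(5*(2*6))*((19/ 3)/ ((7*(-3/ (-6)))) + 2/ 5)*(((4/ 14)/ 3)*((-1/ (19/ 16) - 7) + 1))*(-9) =723840/ 931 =777.49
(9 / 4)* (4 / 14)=9 / 14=0.64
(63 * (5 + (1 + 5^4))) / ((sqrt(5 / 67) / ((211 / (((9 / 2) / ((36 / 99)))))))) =7455896 * sqrt(335) / 55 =2481187.33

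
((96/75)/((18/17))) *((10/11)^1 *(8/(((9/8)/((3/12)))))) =8704/4455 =1.95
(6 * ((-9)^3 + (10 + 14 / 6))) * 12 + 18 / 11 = -567582 / 11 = -51598.36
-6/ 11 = -0.55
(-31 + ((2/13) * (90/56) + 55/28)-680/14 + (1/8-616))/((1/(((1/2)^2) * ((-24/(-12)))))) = -504675/1456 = -346.62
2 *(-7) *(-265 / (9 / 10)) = 37100 / 9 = 4122.22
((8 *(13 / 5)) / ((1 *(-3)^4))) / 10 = 52 / 2025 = 0.03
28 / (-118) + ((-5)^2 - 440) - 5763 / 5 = -462512 / 295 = -1567.84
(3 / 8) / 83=3 / 664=0.00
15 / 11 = 1.36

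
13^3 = 2197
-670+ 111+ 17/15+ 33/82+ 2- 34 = -725041/1230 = -589.46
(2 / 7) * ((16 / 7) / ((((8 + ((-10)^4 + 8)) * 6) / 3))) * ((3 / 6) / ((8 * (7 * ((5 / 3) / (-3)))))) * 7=-9 / 2453920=-0.00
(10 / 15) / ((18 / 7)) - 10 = -263 / 27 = -9.74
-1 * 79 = -79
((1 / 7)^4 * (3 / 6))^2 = 1 / 23059204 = 0.00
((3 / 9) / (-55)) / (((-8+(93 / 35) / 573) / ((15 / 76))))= 6685 / 44683364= 0.00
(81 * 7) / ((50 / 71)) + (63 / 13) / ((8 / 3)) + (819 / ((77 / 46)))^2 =75565271169 / 314600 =240194.76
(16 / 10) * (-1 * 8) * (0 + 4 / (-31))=256 / 155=1.65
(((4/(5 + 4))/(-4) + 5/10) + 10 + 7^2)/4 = 1069/72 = 14.85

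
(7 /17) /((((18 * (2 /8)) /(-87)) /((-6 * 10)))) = 8120 /17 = 477.65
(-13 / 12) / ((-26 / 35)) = 35 / 24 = 1.46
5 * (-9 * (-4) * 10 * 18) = 32400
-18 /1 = -18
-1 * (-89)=89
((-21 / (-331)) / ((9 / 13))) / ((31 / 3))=0.01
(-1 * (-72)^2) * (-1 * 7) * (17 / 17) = 36288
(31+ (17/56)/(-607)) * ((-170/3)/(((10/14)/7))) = -41798155/2428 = -17215.06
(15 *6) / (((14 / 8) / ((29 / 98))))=5220 / 343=15.22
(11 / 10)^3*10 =13.31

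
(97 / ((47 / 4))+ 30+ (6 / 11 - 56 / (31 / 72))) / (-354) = 731342 / 2836779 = 0.26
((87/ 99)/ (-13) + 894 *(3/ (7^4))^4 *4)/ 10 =-192750972451201/ 28513854428717658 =-0.01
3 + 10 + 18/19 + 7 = 20.95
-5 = -5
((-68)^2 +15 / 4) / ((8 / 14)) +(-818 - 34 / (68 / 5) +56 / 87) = 10131959 / 1392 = 7278.71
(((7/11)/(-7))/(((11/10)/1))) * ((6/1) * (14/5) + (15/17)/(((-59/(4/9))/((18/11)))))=-1852344/1334993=-1.39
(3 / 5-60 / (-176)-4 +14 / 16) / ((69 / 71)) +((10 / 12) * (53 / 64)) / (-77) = -2557449 / 1133440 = -2.26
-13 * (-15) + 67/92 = 195.73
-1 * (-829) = 829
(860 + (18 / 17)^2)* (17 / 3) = 248864 / 51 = 4879.69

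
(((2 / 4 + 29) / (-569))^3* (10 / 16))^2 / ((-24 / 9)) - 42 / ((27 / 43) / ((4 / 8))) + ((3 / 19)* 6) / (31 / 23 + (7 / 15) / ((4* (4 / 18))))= -10792200094300870107380652251 / 327646038357064631755505664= -32.94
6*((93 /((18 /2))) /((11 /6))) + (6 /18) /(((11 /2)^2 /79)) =12592 /363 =34.69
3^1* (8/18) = 4/3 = 1.33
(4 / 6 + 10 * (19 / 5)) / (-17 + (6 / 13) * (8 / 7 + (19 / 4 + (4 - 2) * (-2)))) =-21112 / 8805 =-2.40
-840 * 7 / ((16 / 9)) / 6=-2205 / 4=-551.25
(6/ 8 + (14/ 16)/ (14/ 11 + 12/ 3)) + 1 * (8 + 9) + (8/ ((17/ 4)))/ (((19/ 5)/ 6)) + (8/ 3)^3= 161259017/ 4046544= 39.85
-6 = -6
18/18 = 1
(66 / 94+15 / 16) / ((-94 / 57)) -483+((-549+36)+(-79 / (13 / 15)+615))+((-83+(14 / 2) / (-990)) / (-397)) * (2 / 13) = -85438244331679 / 180586280160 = -473.12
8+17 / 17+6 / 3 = 11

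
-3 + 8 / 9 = -19 / 9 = -2.11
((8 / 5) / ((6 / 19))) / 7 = 76 / 105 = 0.72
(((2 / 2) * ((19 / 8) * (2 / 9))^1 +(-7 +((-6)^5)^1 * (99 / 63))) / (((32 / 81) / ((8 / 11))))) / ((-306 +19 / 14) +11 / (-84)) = 83185029 / 1126444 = 73.85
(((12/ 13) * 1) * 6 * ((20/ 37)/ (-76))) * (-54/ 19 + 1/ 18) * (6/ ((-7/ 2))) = -228720/ 1215487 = -0.19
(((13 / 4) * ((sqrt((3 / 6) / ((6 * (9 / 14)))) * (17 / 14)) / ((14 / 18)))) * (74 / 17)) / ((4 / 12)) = 1443 * sqrt(42) / 392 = 23.86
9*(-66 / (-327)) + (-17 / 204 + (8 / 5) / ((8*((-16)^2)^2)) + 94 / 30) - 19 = -14.13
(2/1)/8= 1/4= 0.25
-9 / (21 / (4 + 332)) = -144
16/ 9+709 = 710.78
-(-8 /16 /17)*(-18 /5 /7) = -9 /595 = -0.02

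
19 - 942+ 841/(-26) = -24839/26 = -955.35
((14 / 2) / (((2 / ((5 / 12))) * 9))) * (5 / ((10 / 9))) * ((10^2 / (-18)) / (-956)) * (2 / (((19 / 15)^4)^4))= 212865085601806640625 / 1102999965482583345212144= 0.00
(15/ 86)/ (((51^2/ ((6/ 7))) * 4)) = 5/ 347956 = 0.00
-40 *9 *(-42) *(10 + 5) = 226800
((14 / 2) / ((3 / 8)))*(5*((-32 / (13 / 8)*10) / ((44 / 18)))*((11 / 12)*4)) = -27569.23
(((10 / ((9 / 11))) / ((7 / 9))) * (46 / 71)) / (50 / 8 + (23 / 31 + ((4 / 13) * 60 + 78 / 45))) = 122350800 / 326716369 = 0.37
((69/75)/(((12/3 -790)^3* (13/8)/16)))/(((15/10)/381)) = -93472/19726998525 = -0.00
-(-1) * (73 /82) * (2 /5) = 73 /205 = 0.36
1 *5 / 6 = 5 / 6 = 0.83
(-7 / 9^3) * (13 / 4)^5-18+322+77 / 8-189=90433013 / 746496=121.14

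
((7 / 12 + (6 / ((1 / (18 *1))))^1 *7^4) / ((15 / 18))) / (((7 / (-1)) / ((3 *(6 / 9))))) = -444529 / 5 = -88905.80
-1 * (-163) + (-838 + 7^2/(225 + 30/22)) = -1680211/2490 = -674.78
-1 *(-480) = 480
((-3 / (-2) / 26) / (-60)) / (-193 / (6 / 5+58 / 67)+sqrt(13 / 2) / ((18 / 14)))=1885527 * sqrt(26) / 43998405469330+181202103 / 17599362187732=0.00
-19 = -19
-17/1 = -17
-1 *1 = -1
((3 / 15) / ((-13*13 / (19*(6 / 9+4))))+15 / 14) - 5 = -143149 / 35490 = -4.03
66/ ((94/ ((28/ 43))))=924/ 2021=0.46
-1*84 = -84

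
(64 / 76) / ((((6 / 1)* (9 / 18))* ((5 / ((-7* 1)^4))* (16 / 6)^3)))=7.11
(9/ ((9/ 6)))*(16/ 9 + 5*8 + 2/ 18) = 754/ 3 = 251.33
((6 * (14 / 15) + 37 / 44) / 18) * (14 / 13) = 0.39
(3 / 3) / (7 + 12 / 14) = 7 / 55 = 0.13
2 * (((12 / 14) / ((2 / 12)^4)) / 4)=3888 / 7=555.43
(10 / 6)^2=25 / 9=2.78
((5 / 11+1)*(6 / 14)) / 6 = 8 / 77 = 0.10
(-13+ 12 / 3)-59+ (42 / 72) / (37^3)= -68.00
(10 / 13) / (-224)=-5 / 1456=-0.00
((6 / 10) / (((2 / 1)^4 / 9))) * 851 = 22977 / 80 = 287.21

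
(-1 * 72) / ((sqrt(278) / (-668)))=24048 * sqrt(278) / 139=2884.61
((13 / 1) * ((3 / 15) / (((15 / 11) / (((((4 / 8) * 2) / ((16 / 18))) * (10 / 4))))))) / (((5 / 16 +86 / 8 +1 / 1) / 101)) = 43329 / 965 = 44.90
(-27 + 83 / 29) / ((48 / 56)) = -2450 / 87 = -28.16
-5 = -5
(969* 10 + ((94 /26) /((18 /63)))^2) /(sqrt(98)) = 6658681* sqrt(2) /9464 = 995.01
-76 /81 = -0.94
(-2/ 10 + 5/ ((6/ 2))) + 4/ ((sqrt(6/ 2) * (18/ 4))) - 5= -3.02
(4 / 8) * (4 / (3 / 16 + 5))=32 / 83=0.39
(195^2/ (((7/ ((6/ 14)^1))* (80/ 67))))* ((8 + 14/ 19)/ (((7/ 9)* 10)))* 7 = 228373587/ 14896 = 15331.20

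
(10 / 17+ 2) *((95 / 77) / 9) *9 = 380 / 119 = 3.19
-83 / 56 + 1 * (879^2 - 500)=43239813 / 56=772139.52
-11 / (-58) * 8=44 / 29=1.52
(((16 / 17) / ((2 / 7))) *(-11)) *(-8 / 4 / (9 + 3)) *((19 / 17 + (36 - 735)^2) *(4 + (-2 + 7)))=7674962064 / 289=26556962.16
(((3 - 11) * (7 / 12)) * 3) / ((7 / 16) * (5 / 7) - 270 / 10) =32 / 61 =0.52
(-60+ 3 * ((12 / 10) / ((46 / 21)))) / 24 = -2237 / 920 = -2.43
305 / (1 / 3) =915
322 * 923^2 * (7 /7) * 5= 1371605690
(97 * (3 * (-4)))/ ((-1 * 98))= 582/ 49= 11.88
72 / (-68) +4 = 50 / 17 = 2.94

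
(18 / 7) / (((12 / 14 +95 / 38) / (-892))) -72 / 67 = -684.31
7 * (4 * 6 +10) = 238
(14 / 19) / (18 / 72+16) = 56 / 1235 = 0.05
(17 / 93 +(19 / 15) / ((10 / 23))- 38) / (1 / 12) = -324606 / 775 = -418.85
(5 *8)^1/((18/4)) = 80/9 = 8.89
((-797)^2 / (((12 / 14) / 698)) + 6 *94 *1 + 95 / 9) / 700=1163862983 / 1575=738960.62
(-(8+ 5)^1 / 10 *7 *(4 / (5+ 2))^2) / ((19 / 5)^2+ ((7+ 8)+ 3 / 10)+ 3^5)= -80 / 7343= -0.01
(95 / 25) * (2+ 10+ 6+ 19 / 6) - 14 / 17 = 40601 / 510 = 79.61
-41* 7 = -287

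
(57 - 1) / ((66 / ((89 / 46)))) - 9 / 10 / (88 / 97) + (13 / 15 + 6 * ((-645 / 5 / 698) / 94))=499475227 / 331996720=1.50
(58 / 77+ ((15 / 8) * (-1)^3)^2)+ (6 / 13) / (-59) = 16105811 / 3779776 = 4.26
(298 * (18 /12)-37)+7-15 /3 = 412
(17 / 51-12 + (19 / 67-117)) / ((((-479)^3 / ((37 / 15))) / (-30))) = -1909570 / 22090350039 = -0.00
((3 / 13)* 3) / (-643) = -9 / 8359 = -0.00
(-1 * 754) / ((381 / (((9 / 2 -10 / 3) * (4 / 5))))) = -10556 / 5715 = -1.85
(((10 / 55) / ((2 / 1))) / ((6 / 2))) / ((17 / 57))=19 / 187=0.10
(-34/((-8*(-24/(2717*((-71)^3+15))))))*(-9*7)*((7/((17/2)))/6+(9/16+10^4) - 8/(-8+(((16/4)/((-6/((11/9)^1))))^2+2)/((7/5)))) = -108033366706392844717/995648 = -108505583003624.62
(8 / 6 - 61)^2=32041 / 9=3560.11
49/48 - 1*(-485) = 23329/48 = 486.02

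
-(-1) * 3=3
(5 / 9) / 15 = 1 / 27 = 0.04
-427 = -427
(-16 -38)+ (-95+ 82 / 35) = -146.66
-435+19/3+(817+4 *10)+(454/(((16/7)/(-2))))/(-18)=32429/72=450.40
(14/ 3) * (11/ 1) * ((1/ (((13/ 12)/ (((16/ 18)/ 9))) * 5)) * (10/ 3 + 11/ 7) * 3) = 72512/ 5265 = 13.77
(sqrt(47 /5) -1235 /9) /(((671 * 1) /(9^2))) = -11115 /671 + 81 * sqrt(235) /3355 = -16.19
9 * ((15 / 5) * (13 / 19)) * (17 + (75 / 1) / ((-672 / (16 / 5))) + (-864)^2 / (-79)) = -3661820487 / 21014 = -174256.23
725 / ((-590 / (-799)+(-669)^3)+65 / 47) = -579275 / 239235227196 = -0.00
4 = 4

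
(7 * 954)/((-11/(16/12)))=-8904/11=-809.45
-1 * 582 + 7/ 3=-1739/ 3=-579.67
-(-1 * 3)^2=-9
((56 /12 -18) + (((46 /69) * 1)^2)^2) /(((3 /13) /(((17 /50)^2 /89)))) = -999362 /13516875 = -0.07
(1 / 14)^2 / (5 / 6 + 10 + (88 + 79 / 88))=66 / 1290121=0.00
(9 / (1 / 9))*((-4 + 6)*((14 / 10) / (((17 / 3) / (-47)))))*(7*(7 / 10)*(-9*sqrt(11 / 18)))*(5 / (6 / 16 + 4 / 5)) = 1000188*sqrt(22) / 17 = 275958.68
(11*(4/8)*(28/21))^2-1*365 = -2801/9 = -311.22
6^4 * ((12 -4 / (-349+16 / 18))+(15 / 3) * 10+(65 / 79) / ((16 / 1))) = 19907863533 / 247507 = 80433.54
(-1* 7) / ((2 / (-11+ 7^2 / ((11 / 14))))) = -3955 / 22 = -179.77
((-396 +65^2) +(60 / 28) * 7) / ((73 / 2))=7688 / 73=105.32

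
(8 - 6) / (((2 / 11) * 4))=11 / 4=2.75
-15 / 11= -1.36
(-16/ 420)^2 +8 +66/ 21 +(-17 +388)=4213141/ 11025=382.14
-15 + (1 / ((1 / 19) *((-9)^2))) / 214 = -259991 / 17334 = -15.00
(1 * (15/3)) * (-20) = -100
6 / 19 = 0.32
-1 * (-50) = 50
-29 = -29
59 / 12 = 4.92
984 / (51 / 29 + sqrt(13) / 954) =1324524578976 / 2367200783-789476976 * sqrt(13) / 2367200783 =558.33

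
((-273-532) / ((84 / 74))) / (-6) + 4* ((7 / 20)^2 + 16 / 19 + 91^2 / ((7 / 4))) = 81438976 / 4275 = 19050.05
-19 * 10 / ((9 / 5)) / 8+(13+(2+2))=3.81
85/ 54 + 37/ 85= 9223/ 4590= 2.01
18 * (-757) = -13626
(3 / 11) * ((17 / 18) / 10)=17 / 660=0.03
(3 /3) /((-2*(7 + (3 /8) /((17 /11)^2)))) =-0.07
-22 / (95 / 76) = -88 / 5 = -17.60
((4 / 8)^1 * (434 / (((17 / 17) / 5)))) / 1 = 1085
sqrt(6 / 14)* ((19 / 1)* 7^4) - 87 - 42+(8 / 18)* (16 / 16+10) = -1117 / 9+6517* sqrt(21) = 29740.53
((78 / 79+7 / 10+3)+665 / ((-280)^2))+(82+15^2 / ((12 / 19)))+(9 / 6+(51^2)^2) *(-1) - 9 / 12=-1197091983427 / 176960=-6764760.30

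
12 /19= 0.63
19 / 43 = 0.44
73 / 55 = 1.33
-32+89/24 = -679/24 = -28.29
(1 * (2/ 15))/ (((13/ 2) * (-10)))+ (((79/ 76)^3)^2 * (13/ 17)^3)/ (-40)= -119290068242531423/ 7384531042932326400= -0.02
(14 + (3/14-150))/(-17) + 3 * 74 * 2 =107573/238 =451.99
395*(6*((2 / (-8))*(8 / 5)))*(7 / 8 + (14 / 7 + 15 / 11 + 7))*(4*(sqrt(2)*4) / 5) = -1875144*sqrt(2) / 55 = -48215.53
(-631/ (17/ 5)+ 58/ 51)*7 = -65849/ 51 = -1291.16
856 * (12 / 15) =3424 / 5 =684.80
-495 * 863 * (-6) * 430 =1102137300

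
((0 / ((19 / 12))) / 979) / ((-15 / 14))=0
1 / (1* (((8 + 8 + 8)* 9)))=1 / 216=0.00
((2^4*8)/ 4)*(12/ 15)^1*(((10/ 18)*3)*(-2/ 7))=-256/ 21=-12.19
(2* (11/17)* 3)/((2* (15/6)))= 66/85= 0.78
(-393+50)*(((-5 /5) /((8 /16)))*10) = 6860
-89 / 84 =-1.06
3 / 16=0.19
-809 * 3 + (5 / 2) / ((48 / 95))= -232517 / 96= -2422.05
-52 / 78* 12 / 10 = -4 / 5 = -0.80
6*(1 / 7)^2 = 6 / 49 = 0.12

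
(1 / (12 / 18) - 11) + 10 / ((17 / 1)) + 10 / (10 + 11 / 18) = -51753 / 6494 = -7.97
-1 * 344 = -344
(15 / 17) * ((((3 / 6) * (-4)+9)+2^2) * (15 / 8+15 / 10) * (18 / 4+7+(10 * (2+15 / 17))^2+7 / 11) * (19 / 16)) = 41240298285 / 1257728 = 32789.52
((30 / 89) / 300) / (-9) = -1 / 8010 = -0.00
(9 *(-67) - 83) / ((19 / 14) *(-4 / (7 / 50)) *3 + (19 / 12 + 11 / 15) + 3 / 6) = 2016840 / 333719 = 6.04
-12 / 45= -4 / 15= -0.27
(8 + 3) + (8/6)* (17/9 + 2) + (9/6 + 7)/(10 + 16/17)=56789/3348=16.96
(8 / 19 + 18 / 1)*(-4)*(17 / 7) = -3400 / 19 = -178.95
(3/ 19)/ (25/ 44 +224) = 132/ 187739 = 0.00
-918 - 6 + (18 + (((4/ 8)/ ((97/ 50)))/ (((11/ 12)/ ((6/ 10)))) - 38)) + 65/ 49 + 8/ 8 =-49224694/ 52283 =-941.50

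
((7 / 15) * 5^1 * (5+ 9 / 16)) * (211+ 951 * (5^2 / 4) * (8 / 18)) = 2665817 / 72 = 37025.24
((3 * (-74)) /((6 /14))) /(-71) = 518 /71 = 7.30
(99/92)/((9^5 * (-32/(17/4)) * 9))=-187/695361024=-0.00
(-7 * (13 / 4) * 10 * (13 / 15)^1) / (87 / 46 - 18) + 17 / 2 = 7093 / 342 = 20.74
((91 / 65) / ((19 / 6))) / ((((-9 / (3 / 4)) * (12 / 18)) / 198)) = -2079 / 190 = -10.94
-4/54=-2/27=-0.07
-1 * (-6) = 6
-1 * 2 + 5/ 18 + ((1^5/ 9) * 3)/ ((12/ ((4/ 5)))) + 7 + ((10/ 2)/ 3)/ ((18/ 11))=6.32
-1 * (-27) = 27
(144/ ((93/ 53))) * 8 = 20352/ 31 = 656.52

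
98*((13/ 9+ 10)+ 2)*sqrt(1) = 11858/ 9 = 1317.56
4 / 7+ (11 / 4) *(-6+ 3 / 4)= -1553 / 112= -13.87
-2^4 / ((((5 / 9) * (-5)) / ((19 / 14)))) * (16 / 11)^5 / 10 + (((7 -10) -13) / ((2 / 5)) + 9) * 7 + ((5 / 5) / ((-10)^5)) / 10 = -238898662255357 / 1127357000000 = -211.91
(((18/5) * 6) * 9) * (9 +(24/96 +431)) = 427923/5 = 85584.60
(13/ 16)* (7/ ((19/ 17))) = 1547/ 304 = 5.09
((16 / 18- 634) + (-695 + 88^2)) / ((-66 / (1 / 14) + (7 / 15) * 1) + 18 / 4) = -577430 / 82713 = -6.98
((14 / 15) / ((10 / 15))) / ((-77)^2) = 1 / 4235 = 0.00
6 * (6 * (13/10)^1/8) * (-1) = -117/20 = -5.85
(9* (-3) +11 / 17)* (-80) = 35840 / 17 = 2108.24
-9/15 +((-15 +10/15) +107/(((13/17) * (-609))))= -200077/13195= -15.16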